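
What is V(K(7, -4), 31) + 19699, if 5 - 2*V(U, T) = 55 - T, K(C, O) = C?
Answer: 39379/2 ≈ 19690.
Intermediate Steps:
V(U, T) = -25 + T/2 (V(U, T) = 5/2 - (55 - T)/2 = 5/2 + (-55/2 + T/2) = -25 + T/2)
V(K(7, -4), 31) + 19699 = (-25 + (½)*31) + 19699 = (-25 + 31/2) + 19699 = -19/2 + 19699 = 39379/2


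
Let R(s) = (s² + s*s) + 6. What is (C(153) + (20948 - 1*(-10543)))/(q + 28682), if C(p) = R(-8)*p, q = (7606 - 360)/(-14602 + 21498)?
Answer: 179271864/98899159 ≈ 1.8127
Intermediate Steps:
q = 3623/3448 (q = 7246/6896 = 7246*(1/6896) = 3623/3448 ≈ 1.0508)
R(s) = 6 + 2*s² (R(s) = (s² + s²) + 6 = 2*s² + 6 = 6 + 2*s²)
C(p) = 134*p (C(p) = (6 + 2*(-8)²)*p = (6 + 2*64)*p = (6 + 128)*p = 134*p)
(C(153) + (20948 - 1*(-10543)))/(q + 28682) = (134*153 + (20948 - 1*(-10543)))/(3623/3448 + 28682) = (20502 + (20948 + 10543))/(98899159/3448) = (20502 + 31491)*(3448/98899159) = 51993*(3448/98899159) = 179271864/98899159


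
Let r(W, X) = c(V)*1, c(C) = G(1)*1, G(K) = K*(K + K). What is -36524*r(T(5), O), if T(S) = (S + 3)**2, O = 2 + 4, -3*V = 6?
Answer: -73048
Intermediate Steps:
V = -2 (V = -1/3*6 = -2)
O = 6
T(S) = (3 + S)**2
G(K) = 2*K**2 (G(K) = K*(2*K) = 2*K**2)
c(C) = 2 (c(C) = (2*1**2)*1 = (2*1)*1 = 2*1 = 2)
r(W, X) = 2 (r(W, X) = 2*1 = 2)
-36524*r(T(5), O) = -36524*2 = -73048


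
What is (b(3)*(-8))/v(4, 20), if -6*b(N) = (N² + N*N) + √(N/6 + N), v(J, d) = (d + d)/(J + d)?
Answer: 72/5 + 2*√14/5 ≈ 15.897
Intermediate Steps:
v(J, d) = 2*d/(J + d) (v(J, d) = (2*d)/(J + d) = 2*d/(J + d))
b(N) = -N²/3 - √42*√N/36 (b(N) = -((N² + N*N) + √(N/6 + N))/6 = -((N² + N²) + √(N*(⅙) + N))/6 = -(2*N² + √(N/6 + N))/6 = -(2*N² + √(7*N/6))/6 = -(2*N² + √42*√N/6)/6 = -N²/3 - √42*√N/36)
(b(3)*(-8))/v(4, 20) = ((-⅓*3² - √42*√3/36)*(-8))/((2*20/(4 + 20))) = ((-⅓*9 - √14/12)*(-8))/((2*20/24)) = ((-3 - √14/12)*(-8))/((2*20*(1/24))) = (24 + 2*√14/3)/(5/3) = (24 + 2*√14/3)*(⅗) = 72/5 + 2*√14/5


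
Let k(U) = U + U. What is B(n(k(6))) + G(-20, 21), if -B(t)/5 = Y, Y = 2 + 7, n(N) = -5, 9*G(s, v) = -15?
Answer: -140/3 ≈ -46.667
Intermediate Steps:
k(U) = 2*U
G(s, v) = -5/3 (G(s, v) = (1/9)*(-15) = -5/3)
Y = 9
B(t) = -45 (B(t) = -5*9 = -45)
B(n(k(6))) + G(-20, 21) = -45 - 5/3 = -140/3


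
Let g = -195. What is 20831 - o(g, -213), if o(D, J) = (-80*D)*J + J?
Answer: 3343844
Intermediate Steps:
o(D, J) = J - 80*D*J (o(D, J) = -80*D*J + J = J - 80*D*J)
20831 - o(g, -213) = 20831 - (-213)*(1 - 80*(-195)) = 20831 - (-213)*(1 + 15600) = 20831 - (-213)*15601 = 20831 - 1*(-3323013) = 20831 + 3323013 = 3343844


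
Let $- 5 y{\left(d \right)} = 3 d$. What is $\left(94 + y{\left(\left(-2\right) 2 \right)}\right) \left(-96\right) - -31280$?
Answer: $\frac{110128}{5} \approx 22026.0$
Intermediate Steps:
$y{\left(d \right)} = - \frac{3 d}{5}$
$\left(94 + y{\left(\left(-2\right) 2 \right)}\right) \left(-96\right) - -31280 = \left(94 - \frac{3 \left(\left(-2\right) 2\right)}{5}\right) \left(-96\right) - -31280 = \left(94 - - \frac{12}{5}\right) \left(-96\right) + 31280 = \left(94 + \frac{12}{5}\right) \left(-96\right) + 31280 = \frac{482}{5} \left(-96\right) + 31280 = - \frac{46272}{5} + 31280 = \frac{110128}{5}$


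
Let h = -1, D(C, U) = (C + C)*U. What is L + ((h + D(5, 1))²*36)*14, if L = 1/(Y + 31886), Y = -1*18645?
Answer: 540550585/13241 ≈ 40824.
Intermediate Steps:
D(C, U) = 2*C*U (D(C, U) = (2*C)*U = 2*C*U)
Y = -18645
L = 1/13241 (L = 1/(-18645 + 31886) = 1/13241 ≈ 7.5523e-5)
L + ((h + D(5, 1))²*36)*14 = 1/13241 + ((-1 + 2*5*1)²*36)*14 = 1/13241 + ((-1 + 10)²*36)*14 = 1/13241 + (9²*36)*14 = 1/13241 + (81*36)*14 = 1/13241 + 2916*14 = 1/13241 + 40824 = 540550585/13241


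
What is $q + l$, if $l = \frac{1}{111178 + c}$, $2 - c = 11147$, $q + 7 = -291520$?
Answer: $- \frac{29162320390}{100033} \approx -2.9153 \cdot 10^{5}$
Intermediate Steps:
$q = -291527$ ($q = -7 - 291520 = -291527$)
$c = -11145$ ($c = 2 - 11147 = -11145$)
$l = \frac{1}{100033}$ ($l = \frac{1}{111178 - 11145} = \frac{1}{100033} \approx 9.9967 \cdot 10^{-6}$)
$q + l = -291527 + \frac{1}{100033} = - \frac{29162320390}{100033}$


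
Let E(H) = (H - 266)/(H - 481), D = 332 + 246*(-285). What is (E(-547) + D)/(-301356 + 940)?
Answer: 71730971/308827648 ≈ 0.23227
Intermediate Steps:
D = -69778 (D = 332 - 70110 = -69778)
E(H) = (-266 + H)/(-481 + H)
(E(-547) + D)/(-301356 + 940) = ((-266 - 547)/(-481 - 547) - 69778)/(-301356 + 940) = (-813/(-1028) - 69778)/(-300416) = (-1/1028*(-813) - 69778)*(-1/300416) = (813/1028 - 69778)*(-1/300416) = -71730971/1028*(-1/300416) = 71730971/308827648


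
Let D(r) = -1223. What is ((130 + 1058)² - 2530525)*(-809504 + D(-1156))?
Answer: 907350254587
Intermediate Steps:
((130 + 1058)² - 2530525)*(-809504 + D(-1156)) = ((130 + 1058)² - 2530525)*(-809504 - 1223) = (1188² - 2530525)*(-810727) = (1411344 - 2530525)*(-810727) = -1119181*(-810727) = 907350254587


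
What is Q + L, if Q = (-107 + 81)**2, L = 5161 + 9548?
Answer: 15385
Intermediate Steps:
L = 14709
Q = 676 (Q = (-26)**2 = 676)
Q + L = 676 + 14709 = 15385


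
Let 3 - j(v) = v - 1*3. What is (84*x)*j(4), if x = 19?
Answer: 3192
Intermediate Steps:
j(v) = 6 - v (j(v) = 3 - (v - 1*3) = 3 - (v - 3) = 3 - (-3 + v) = 3 + (3 - v) = 6 - v)
(84*x)*j(4) = (84*19)*(6 - 1*4) = 1596*(6 - 4) = 1596*2 = 3192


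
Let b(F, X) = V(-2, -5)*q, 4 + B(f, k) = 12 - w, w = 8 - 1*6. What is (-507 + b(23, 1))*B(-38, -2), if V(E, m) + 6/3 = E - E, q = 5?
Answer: -3102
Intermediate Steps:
w = 2 (w = 8 - 6 = 2)
V(E, m) = -2 (V(E, m) = -2 + (E - E) = -2 + 0 = -2)
B(f, k) = 6 (B(f, k) = -4 + (12 - 1*2) = -4 + (12 - 2) = -4 + 10 = 6)
b(F, X) = -10 (b(F, X) = -2*5 = -10)
(-507 + b(23, 1))*B(-38, -2) = (-507 - 10)*6 = -517*6 = -3102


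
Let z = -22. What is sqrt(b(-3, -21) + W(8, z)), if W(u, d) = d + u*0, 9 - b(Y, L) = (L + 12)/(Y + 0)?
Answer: 4*I ≈ 4.0*I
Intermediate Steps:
b(Y, L) = 9 - (12 + L)/Y (b(Y, L) = 9 - (L + 12)/(Y + 0) = 9 - (12 + L)/Y)
W(u, d) = d (W(u, d) = d + 0 = d)
sqrt(b(-3, -21) + W(8, z)) = sqrt((-12 - 1*(-21) + 9*(-3))/(-3) - 22) = sqrt(-(-12 + 21 - 27)/3 - 22) = sqrt(-1/3*(-18) - 22) = sqrt(6 - 22) = sqrt(-16) = 4*I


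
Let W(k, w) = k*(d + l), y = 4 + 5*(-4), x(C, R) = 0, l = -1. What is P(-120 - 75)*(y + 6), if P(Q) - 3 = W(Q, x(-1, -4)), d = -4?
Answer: -9780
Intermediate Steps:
y = -16 (y = 4 - 20 = -16)
W(k, w) = -5*k (W(k, w) = k*(-4 - 1) = k*(-5) = -5*k)
P(Q) = 3 - 5*Q
P(-120 - 75)*(y + 6) = (3 - 5*(-120 - 75))*(-16 + 6) = (3 - 5*(-195))*(-10) = (3 + 975)*(-10) = 978*(-10) = -9780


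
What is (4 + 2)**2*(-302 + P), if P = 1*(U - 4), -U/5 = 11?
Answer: -12996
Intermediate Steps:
U = -55 (U = -5*11 = -55)
P = -59 (P = 1*(-55 - 4) = 1*(-59) = -59)
(4 + 2)**2*(-302 + P) = (4 + 2)**2*(-302 - 59) = 6**2*(-361) = 36*(-361) = -12996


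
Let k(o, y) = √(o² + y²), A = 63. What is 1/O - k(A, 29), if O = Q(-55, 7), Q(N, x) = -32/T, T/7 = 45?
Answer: -315/32 - √4810 ≈ -79.198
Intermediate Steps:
T = 315 (T = 7*45 = 315)
Q(N, x) = -32/315
O = -32/315 ≈ -0.10159
1/O - k(A, 29) = 1/(-32/315) - √(63² + 29²) = -315/32 - √(3969 + 841) = -315/32 - √4810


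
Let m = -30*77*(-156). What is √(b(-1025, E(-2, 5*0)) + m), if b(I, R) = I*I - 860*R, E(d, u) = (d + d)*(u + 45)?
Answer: 13*√9265 ≈ 1251.3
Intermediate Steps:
E(d, u) = 2*d*(45 + u) (E(d, u) = (2*d)*(45 + u) = 2*d*(45 + u))
b(I, R) = I² - 860*R
m = 360360 (m = -2310*(-156) = 360360)
√(b(-1025, E(-2, 5*0)) + m) = √(((-1025)² - 1720*(-2)*(45 + 5*0)) + 360360) = √((1050625 - 1720*(-2)*(45 + 0)) + 360360) = √((1050625 - 1720*(-2)*45) + 360360) = √((1050625 - 860*(-180)) + 360360) = √((1050625 + 154800) + 360360) = √(1205425 + 360360) = √1565785 = 13*√9265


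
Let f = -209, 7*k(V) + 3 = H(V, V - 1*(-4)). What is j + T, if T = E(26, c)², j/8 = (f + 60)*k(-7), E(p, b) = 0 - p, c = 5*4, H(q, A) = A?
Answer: 11884/7 ≈ 1697.7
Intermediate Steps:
k(V) = ⅐ + V/7 (k(V) = -3/7 + (V - 1*(-4))/7 = -3/7 + (V + 4)/7 = -3/7 + (4 + V)/7 = -3/7 + (4/7 + V/7) = ⅐ + V/7)
c = 20
E(p, b) = -p
j = 7152/7 (j = 8*((-209 + 60)*(⅐ + (⅐)*(-7))) = 8*(-149*(⅐ - 1)) = 8*(-149*(-6/7)) = 8*(894/7) = 7152/7 ≈ 1021.7)
T = 676 (T = (-1*26)² = (-26)² = 676)
j + T = 7152/7 + 676 = 11884/7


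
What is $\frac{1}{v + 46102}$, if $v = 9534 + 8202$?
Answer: $\frac{1}{63838} \approx 1.5665 \cdot 10^{-5}$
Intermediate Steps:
$v = 17736$
$\frac{1}{v + 46102} = \frac{1}{17736 + 46102} = \frac{1}{63838}$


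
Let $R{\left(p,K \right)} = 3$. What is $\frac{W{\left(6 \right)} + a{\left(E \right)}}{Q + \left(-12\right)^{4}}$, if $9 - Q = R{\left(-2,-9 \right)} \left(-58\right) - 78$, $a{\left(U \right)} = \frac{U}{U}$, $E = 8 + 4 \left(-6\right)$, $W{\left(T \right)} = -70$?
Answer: $- \frac{23}{6999} \approx -0.0032862$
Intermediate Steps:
$E = -16$ ($E = 8 - 24 = -16$)
$a{\left(U \right)} = 1$
$Q = 261$ ($Q = 9 - \left(3 \left(-58\right) - 78\right) = 9 - \left(-174 - 78\right) = 9 - -252 = 9 + 252 = 261$)
$\frac{W{\left(6 \right)} + a{\left(E \right)}}{Q + \left(-12\right)^{4}} = \frac{-70 + 1}{261 + \left(-12\right)^{4}} = - \frac{69}{261 + 20736} = - \frac{69}{20997} = \left(-69\right) \frac{1}{20997} = - \frac{23}{6999}$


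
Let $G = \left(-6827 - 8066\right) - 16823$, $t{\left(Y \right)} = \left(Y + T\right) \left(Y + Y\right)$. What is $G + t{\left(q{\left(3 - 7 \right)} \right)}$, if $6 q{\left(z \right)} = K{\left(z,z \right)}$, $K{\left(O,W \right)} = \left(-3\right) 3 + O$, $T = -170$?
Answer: $- \frac{557459}{18} \approx -30970.0$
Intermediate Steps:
$K{\left(O,W \right)} = -9 + O$
$q{\left(z \right)} = - \frac{3}{2} + \frac{z}{6}$ ($q{\left(z \right)} = \frac{-9 + z}{6} = - \frac{3}{2} + \frac{z}{6}$)
$t{\left(Y \right)} = 2 Y \left(-170 + Y\right)$ ($t{\left(Y \right)} = \left(Y - 170\right) \left(Y + Y\right) = \left(-170 + Y\right) 2 Y = 2 Y \left(-170 + Y\right)$)
$G = -31716$ ($G = -14893 - 16823 = -31716$)
$G + t{\left(q{\left(3 - 7 \right)} \right)} = -31716 + 2 \left(- \frac{3}{2} + \frac{3 - 7}{6}\right) \left(-170 - \left(\frac{3}{2} - \frac{3 - 7}{6}\right)\right) = -31716 + 2 \left(- \frac{3}{2} + \frac{1}{6} \left(-4\right)\right) \left(-170 + \left(- \frac{3}{2} + \frac{1}{6} \left(-4\right)\right)\right) = -31716 + 2 \left(- \frac{3}{2} - \frac{2}{3}\right) \left(-170 - \frac{13}{6}\right) = -31716 + 2 \left(- \frac{13}{6}\right) \left(-170 - \frac{13}{6}\right) = -31716 + 2 \left(- \frac{13}{6}\right) \left(- \frac{1033}{6}\right) = -31716 + \frac{13429}{18} = - \frac{557459}{18}$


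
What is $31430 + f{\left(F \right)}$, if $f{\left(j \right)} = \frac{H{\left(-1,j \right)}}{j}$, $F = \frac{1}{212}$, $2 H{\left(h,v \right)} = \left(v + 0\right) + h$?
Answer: $\frac{62649}{2} \approx 31325.0$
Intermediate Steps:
$H{\left(h,v \right)} = \frac{h}{2} + \frac{v}{2}$ ($H{\left(h,v \right)} = \frac{\left(v + 0\right) + h}{2} = \frac{v + h}{2} = \frac{h + v}{2} = \frac{h}{2} + \frac{v}{2}$)
$F = \frac{1}{212} \approx 0.004717$
$f{\left(j \right)} = \frac{- \frac{1}{2} + \frac{j}{2}}{j}$ ($f{\left(j \right)} = \frac{\frac{1}{2} \left(-1\right) + \frac{j}{2}}{j} = \frac{- \frac{1}{2} + \frac{j}{2}}{j}$)
$31430 + f{\left(F \right)} = 31430 + \frac{\frac{1}{\frac{1}{212}} \left(-1 + \frac{1}{212}\right)}{2} = 31430 + \frac{1}{2} \cdot 212 \left(- \frac{211}{212}\right) = 31430 - \frac{211}{2} = \frac{62649}{2}$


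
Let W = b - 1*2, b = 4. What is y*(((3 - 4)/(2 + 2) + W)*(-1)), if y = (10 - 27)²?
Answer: -2023/4 ≈ -505.75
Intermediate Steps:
W = 2 (W = 4 - 1*2 = 4 - 2 = 2)
y = 289 (y = (-17)² = 289)
y*(((3 - 4)/(2 + 2) + W)*(-1)) = 289*(((3 - 4)/(2 + 2) + 2)*(-1)) = 289*((-1/4 + 2)*(-1)) = 289*((-1*¼ + 2)*(-1)) = 289*((-¼ + 2)*(-1)) = 289*((7/4)*(-1)) = 289*(-7/4) = -2023/4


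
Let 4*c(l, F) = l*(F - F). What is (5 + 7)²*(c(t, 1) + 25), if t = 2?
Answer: 3600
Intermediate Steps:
c(l, F) = 0 (c(l, F) = (l*(F - F))/4 = (l*0)/4 = (¼)*0 = 0)
(5 + 7)²*(c(t, 1) + 25) = (5 + 7)²*(0 + 25) = 12²*25 = 144*25 = 3600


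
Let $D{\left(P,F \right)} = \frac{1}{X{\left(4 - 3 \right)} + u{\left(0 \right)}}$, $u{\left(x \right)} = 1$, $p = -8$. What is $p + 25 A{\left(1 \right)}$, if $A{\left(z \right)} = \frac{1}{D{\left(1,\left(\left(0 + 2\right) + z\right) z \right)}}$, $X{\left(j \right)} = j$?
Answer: $42$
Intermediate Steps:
$D{\left(P,F \right)} = \frac{1}{2}$ ($D{\left(P,F \right)} = \frac{1}{\left(4 - 3\right) + 1} = \frac{1}{1 + 1} = \frac{1}{2}$)
$A{\left(z \right)} = 2$ ($A{\left(z \right)} = \frac{1}{\frac{1}{2}} = 2$)
$p + 25 A{\left(1 \right)} = -8 + 25 \cdot 2 = -8 + 50 = 42$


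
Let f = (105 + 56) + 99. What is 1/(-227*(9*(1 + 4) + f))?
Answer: -1/69235 ≈ -1.4444e-5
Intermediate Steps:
f = 260 (f = 161 + 99 = 260)
1/(-227*(9*(1 + 4) + f)) = 1/(-227*(9*(1 + 4) + 260)) = 1/(-227*(9*5 + 260)) = 1/(-227*(45 + 260)) = 1/(-227*305) = 1/(-69235) = -1/69235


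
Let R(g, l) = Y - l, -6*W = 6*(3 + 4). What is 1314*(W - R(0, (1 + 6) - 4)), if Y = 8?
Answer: -15768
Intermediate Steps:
W = -7 (W = -(3 + 4) = -7 ≈ -7.0000)
R(g, l) = 8 - l
1314*(W - R(0, (1 + 6) - 4)) = 1314*(-7 - (8 - ((1 + 6) - 4))) = 1314*(-7 - (8 - (7 - 4))) = 1314*(-7 - (8 - 1*3)) = 1314*(-7 - (8 - 3)) = 1314*(-7 - 1*5) = 1314*(-7 - 5) = 1314*(-12) = -15768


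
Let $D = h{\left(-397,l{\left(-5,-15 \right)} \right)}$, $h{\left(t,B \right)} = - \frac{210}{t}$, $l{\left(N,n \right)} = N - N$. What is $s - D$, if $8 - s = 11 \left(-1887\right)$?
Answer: $\frac{8243495}{397} \approx 20764.0$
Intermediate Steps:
$l{\left(N,n \right)} = 0$
$D = \frac{210}{397}$ ($D = - \frac{210}{-397} = \left(-210\right) \left(- \frac{1}{397}\right) = \frac{210}{397} \approx 0.52897$)
$s = 20765$ ($s = 8 - 11 \left(-1887\right) = 8 - -20757 = 8 + 20757 = 20765$)
$s - D = 20765 - \frac{210}{397} = \frac{8243495}{397}$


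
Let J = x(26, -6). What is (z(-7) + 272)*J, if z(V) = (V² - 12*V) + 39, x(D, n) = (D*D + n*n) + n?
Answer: 313464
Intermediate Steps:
x(D, n) = n + D² + n² (x(D, n) = (D² + n²) + n = n + D² + n²)
J = 706 (J = -6 + 26² + (-6)² = -6 + 676 + 36 = 706)
z(V) = 39 + V² - 12*V
(z(-7) + 272)*J = ((39 + (-7)² - 12*(-7)) + 272)*706 = ((39 + 49 + 84) + 272)*706 = (172 + 272)*706 = 444*706 = 313464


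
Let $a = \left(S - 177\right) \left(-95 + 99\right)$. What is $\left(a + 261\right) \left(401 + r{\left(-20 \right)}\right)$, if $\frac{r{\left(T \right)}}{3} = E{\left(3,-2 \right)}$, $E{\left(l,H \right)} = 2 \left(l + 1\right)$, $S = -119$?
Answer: $-392275$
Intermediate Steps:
$E{\left(l,H \right)} = 2 + 2 l$ ($E{\left(l,H \right)} = 2 \left(1 + l\right) = 2 + 2 l$)
$r{\left(T \right)} = 24$ ($r{\left(T \right)} = 3 \left(2 + 2 \cdot 3\right) = 3 \left(2 + 6\right) = 3 \cdot 8 = 24$)
$a = -1184$ ($a = \left(-119 - 177\right) \left(-95 + 99\right) = \left(-296\right) 4 = -1184$)
$\left(a + 261\right) \left(401 + r{\left(-20 \right)}\right) = \left(-1184 + 261\right) \left(401 + 24\right) = \left(-923\right) 425 = -392275$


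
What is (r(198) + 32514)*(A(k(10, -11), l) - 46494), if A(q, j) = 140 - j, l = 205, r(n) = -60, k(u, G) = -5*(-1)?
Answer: -1511025786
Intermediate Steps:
k(u, G) = 5
(r(198) + 32514)*(A(k(10, -11), l) - 46494) = (-60 + 32514)*((140 - 1*205) - 46494) = 32454*((140 - 205) - 46494) = 32454*(-65 - 46494) = 32454*(-46559) = -1511025786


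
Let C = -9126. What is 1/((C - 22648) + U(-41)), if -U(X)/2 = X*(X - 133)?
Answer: -1/46042 ≈ -2.1719e-5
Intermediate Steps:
U(X) = -2*X*(-133 + X) (U(X) = -2*X*(X - 133) = -2*X*(-133 + X))
1/((C - 22648) + U(-41)) = 1/((-9126 - 22648) + 2*(-41)*(133 - 1*(-41))) = 1/(-31774 + 2*(-41)*(133 + 41)) = 1/(-31774 + 2*(-41)*174) = 1/(-31774 - 14268) = 1/(-46042) = -1/46042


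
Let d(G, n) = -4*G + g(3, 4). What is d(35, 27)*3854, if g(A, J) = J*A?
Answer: -493312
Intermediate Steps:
g(A, J) = A*J
d(G, n) = 12 - 4*G (d(G, n) = -4*G + 3*4 = -4*G + 12 = 12 - 4*G)
d(35, 27)*3854 = (12 - 4*35)*3854 = (12 - 140)*3854 = -128*3854 = -493312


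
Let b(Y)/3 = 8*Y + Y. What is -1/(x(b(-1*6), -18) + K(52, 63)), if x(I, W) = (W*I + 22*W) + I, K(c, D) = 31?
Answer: -1/2389 ≈ -0.00041859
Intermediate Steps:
b(Y) = 27*Y (b(Y) = 3*(8*Y + Y) = 3*(9*Y) = 27*Y)
x(I, W) = I + 22*W + I*W (x(I, W) = (I*W + 22*W) + I = (22*W + I*W) + I = I + 22*W + I*W)
-1/(x(b(-1*6), -18) + K(52, 63)) = -1/((27*(-1*6) + 22*(-18) + (27*(-1*6))*(-18)) + 31) = -1/((27*(-6) - 396 + (27*(-6))*(-18)) + 31) = -1/((-162 - 396 - 162*(-18)) + 31) = -1/((-162 - 396 + 2916) + 31) = -1/(2358 + 31) = -1/2389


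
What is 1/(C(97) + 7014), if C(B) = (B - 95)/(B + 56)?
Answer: 153/1073144 ≈ 0.00014257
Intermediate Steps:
C(B) = (-95 + B)/(56 + B)
1/(C(97) + 7014) = 1/((-95 + 97)/(56 + 97) + 7014) = 1/(2/153 + 7014) = 1/(1073144/153) = 153/1073144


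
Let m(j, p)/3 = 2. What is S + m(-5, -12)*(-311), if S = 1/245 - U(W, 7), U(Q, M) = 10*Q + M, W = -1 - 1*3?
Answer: -449084/245 ≈ -1833.0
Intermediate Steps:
m(j, p) = 6 (m(j, p) = 3*2 = 6)
W = -4 (W = -1 - 3 = -4)
U(Q, M) = M + 10*Q
S = 8086/245 (S = 1/245 - (7 + 10*(-4)) = 1/245 - (7 - 40) = 1/245 - 1*(-33) = 1/245 + 33 = 8086/245 ≈ 33.004)
S + m(-5, -12)*(-311) = 8086/245 + 6*(-311) = 8086/245 - 1866 = -449084/245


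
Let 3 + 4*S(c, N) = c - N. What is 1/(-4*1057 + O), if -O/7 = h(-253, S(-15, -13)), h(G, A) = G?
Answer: -1/2457 ≈ -0.00040700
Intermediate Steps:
S(c, N) = -¾ - N/4 + c/4 (S(c, N) = -¾ + (c - N)/4 = -¾ + (-N/4 + c/4) = -¾ - N/4 + c/4)
O = 1771 (O = -7*(-253) = 1771)
1/(-4*1057 + O) = 1/(-4*1057 + 1771) = 1/(-4228 + 1771) = 1/(-2457) = -1/2457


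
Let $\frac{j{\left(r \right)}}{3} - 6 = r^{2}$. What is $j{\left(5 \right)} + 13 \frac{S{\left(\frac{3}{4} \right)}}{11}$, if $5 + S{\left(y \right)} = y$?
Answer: $\frac{3871}{44} \approx 87.977$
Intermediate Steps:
$S{\left(y \right)} = -5 + y$
$j{\left(r \right)} = 18 + 3 r^{2}$
$j{\left(5 \right)} + 13 \frac{S{\left(\frac{3}{4} \right)}}{11} = \left(18 + 3 \cdot 5^{2}\right) + 13 \frac{-5 + \frac{3}{4}}{11} = \left(18 + 3 \cdot 25\right) + 13 \left(-5 + 3 \cdot \frac{1}{4}\right) \frac{1}{11} = \left(18 + 75\right) + 13 \left(-5 + \frac{3}{4}\right) \frac{1}{11} = 93 + 13 \left(\left(- \frac{17}{4}\right) \frac{1}{11}\right) = 93 + 13 \left(- \frac{17}{44}\right) = 93 - \frac{221}{44} = \frac{3871}{44}$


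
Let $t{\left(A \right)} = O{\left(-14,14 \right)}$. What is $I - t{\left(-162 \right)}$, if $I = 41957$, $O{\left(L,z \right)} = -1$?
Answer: $41958$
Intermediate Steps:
$t{\left(A \right)} = -1$
$I - t{\left(-162 \right)} = 41957 - -1 = 41957 + 1 = 41958$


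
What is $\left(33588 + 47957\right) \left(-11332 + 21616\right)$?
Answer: $838608780$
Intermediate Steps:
$\left(33588 + 47957\right) \left(-11332 + 21616\right) = 81545 \cdot 10284 = 838608780$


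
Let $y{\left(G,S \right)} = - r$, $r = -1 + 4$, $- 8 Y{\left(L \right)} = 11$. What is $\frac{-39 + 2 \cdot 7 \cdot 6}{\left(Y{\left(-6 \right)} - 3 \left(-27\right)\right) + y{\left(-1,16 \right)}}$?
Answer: $\frac{360}{613} \approx 0.58728$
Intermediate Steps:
$Y{\left(L \right)} = - \frac{11}{8}$ ($Y{\left(L \right)} = \left(- \frac{1}{8}\right) 11 = - \frac{11}{8}$)
$r = 3$
$y{\left(G,S \right)} = -3$ ($y{\left(G,S \right)} = \left(-1\right) 3 = -3$)
$\frac{-39 + 2 \cdot 7 \cdot 6}{\left(Y{\left(-6 \right)} - 3 \left(-27\right)\right) + y{\left(-1,16 \right)}} = \frac{-39 + 2 \cdot 7 \cdot 6}{\left(- \frac{11}{8} - 3 \left(-27\right)\right) - 3} = \frac{-39 + 14 \cdot 6}{\left(- \frac{11}{8} - -81\right) - 3} = \frac{-39 + 84}{\left(- \frac{11}{8} + 81\right) - 3} = \frac{45}{\frac{637}{8} - 3} = \frac{45}{\frac{613}{8}} = 45 \cdot \frac{8}{613} = \frac{360}{613}$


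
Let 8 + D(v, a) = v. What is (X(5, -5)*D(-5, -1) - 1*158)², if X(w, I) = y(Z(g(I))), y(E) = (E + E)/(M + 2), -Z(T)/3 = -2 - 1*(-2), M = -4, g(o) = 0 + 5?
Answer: 24964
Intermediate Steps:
g(o) = 5
Z(T) = 0 (Z(T) = -3*(-2 - 1*(-2)) = -3*(-2 + 2) = -3*0 = 0)
y(E) = -E (y(E) = (E + E)/(-4 + 2) = (2*E)/(-2) = (2*E)*(-½) = -E)
D(v, a) = -8 + v
X(w, I) = 0 (X(w, I) = -1*0 = 0)
(X(5, -5)*D(-5, -1) - 1*158)² = (0*(-8 - 5) - 1*158)² = (0*(-13) - 158)² = (0 - 158)² = (-158)² = 24964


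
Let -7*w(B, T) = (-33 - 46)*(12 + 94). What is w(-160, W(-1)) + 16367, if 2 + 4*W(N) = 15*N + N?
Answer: 122943/7 ≈ 17563.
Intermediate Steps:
W(N) = -½ + 4*N (W(N) = -½ + (15*N + N)/4 = -½ + (16*N)/4 = -½ + 4*N)
w(B, T) = 8374/7 (w(B, T) = -(-33 - 46)*(12 + 94)/7 = -(-79)*106/7 = -⅐*(-8374) = 8374/7)
w(-160, W(-1)) + 16367 = 8374/7 + 16367 = 122943/7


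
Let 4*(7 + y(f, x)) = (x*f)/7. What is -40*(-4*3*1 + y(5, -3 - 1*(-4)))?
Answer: 5270/7 ≈ 752.86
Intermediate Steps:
y(f, x) = -7 + f*x/28 (y(f, x) = -7 + ((x*f)/7)/4 = -7 + ((f*x)*(⅐))/4 = -7 + (f*x/7)/4 = -7 + f*x/28)
-40*(-4*3*1 + y(5, -3 - 1*(-4))) = -40*(-4*3*1 + (-7 + (1/28)*5*(-3 - 1*(-4)))) = -40*(-12*1 + (-7 + (1/28)*5*(-3 + 4))) = -40*(-12 + (-7 + (1/28)*5*1)) = -40*(-12 + (-7 + 5/28)) = -40*(-12 - 191/28) = -40*(-527/28) = 5270/7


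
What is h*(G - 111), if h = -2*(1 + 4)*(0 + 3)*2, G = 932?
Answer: -49260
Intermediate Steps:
h = -60 (h = -10*3*2 = -2*15*2 = -30*2 = -60)
h*(G - 111) = -60*(932 - 111) = -60*821 = -49260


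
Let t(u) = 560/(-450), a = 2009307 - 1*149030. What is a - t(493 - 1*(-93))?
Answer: 83712521/45 ≈ 1.8603e+6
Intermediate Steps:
a = 1860277 (a = 2009307 - 149030 = 1860277)
t(u) = -56/45 (t(u) = 560*(-1/450) = -56/45)
a - t(493 - 1*(-93)) = 1860277 - 1*(-56/45) = 1860277 + 56/45 = 83712521/45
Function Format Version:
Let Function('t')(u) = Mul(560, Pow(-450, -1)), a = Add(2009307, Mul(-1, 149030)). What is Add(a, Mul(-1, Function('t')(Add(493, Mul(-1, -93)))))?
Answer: Rational(83712521, 45) ≈ 1.8603e+6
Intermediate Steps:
a = 1860277 (a = Add(2009307, -149030) = 1860277)
Function('t')(u) = Rational(-56, 45) (Function('t')(u) = Mul(560, Rational(-1, 450)) = Rational(-56, 45))
Add(a, Mul(-1, Function('t')(Add(493, Mul(-1, -93))))) = Add(1860277, Mul(-1, Rational(-56, 45))) = Add(1860277, Rational(56, 45)) = Rational(83712521, 45)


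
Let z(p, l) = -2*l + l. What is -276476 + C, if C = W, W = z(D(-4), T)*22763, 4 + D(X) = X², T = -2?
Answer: -230950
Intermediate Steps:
D(X) = -4 + X²
z(p, l) = -l
W = 45526 (W = -1*(-2)*22763 = 2*22763 = 45526)
C = 45526
-276476 + C = -276476 + 45526 = -230950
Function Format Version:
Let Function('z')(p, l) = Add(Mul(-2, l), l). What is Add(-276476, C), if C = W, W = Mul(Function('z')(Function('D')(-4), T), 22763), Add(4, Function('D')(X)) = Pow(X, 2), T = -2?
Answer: -230950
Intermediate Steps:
Function('D')(X) = Add(-4, Pow(X, 2))
Function('z')(p, l) = Mul(-1, l)
W = 45526 (W = Mul(Mul(-1, -2), 22763) = Mul(2, 22763) = 45526)
C = 45526
Add(-276476, C) = Add(-276476, 45526) = -230950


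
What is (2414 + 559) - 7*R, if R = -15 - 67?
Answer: 3547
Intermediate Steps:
R = -82
(2414 + 559) - 7*R = (2414 + 559) - 7*(-82) = 2973 + 574 = 3547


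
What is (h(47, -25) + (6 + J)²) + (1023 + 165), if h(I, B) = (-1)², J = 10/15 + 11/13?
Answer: 1894318/1521 ≈ 1245.4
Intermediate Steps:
J = 59/39 (J = 10*(1/15) + 11*(1/13) = ⅔ + 11/13 = 59/39 ≈ 1.5128)
h(I, B) = 1
(h(47, -25) + (6 + J)²) + (1023 + 165) = (1 + (6 + 59/39)²) + (1023 + 165) = (1 + (293/39)²) + 1188 = (1 + 85849/1521) + 1188 = 87370/1521 + 1188 = 1894318/1521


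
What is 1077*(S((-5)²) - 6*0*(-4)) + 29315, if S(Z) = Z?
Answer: 56240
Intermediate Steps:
1077*(S((-5)²) - 6*0*(-4)) + 29315 = 1077*((-5)² - 6*0*(-4)) + 29315 = 1077*(25 + 0*(-4)) + 29315 = 1077*(25 + 0) + 29315 = 1077*25 + 29315 = 26925 + 29315 = 56240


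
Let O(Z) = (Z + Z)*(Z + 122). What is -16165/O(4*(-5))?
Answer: 3233/816 ≈ 3.9620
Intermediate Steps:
O(Z) = 2*Z*(122 + Z) (O(Z) = (2*Z)*(122 + Z) = 2*Z*(122 + Z))
-16165/O(4*(-5)) = -16165*(-1/(40*(122 + 4*(-5)))) = -16165*(-1/(40*(122 - 20))) = -16165/(2*(-20)*102) = -16165/(-4080) = -16165*(-1/4080) = 3233/816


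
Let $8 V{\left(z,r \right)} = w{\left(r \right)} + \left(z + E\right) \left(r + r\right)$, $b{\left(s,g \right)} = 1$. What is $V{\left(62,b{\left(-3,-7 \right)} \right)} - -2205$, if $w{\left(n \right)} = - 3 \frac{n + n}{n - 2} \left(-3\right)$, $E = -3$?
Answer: $\frac{4435}{2} \approx 2217.5$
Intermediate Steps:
$w{\left(n \right)} = \frac{18 n}{-2 + n}$ ($w{\left(n \right)} = - 3 \frac{2 n}{-2 + n} \left(-3\right) = - \frac{6 n}{-2 + n} \left(-3\right) = \frac{18 n}{-2 + n}$)
$V{\left(z,r \right)} = \frac{r \left(-3 + z\right)}{4} + \frac{9 r}{4 \left(-2 + r\right)}$ ($V{\left(z,r \right)} = \frac{\frac{18 r}{-2 + r} + \left(z - 3\right) \left(r + r\right)}{8} = \frac{\frac{18 r}{-2 + r} + \left(-3 + z\right) 2 r}{8} = \frac{\frac{18 r}{-2 + r} + 2 r \left(-3 + z\right)}{8} = \frac{2 r \left(-3 + z\right) + \frac{18 r}{-2 + r}}{8} = \frac{r \left(-3 + z\right)}{4} + \frac{9 r}{4 \left(-2 + r\right)}$)
$V{\left(62,b{\left(-3,-7 \right)} \right)} - -2205 = \frac{1}{4} \cdot 1 \frac{1}{-2 + 1} \left(9 + \left(-3 + 62\right) \left(-2 + 1\right)\right) - -2205 = \frac{1}{4} \cdot 1 \frac{1}{-1} \left(9 + 59 \left(-1\right)\right) + 2205 = \frac{1}{4} \cdot 1 \left(-1\right) \left(9 - 59\right) + 2205 = \frac{1}{4} \cdot 1 \left(-1\right) \left(-50\right) + 2205 = \frac{25}{2} + 2205 = \frac{4435}{2}$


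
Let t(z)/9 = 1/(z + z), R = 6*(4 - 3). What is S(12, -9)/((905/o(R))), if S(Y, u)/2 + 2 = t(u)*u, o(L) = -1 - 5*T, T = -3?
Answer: 14/181 ≈ 0.077348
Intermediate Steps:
R = 6 (R = 6*1 = 6)
o(L) = 14 (o(L) = -1 - 5*(-3) = -1 + 15 = 14)
t(z) = 9/(2*z) (t(z) = 9/(z + z) = 9/((2*z)) = 9*(1/(2*z)) = 9/(2*z))
S(Y, u) = 5 (S(Y, u) = -4 + 2*((9/(2*u))*u) = -4 + 2*(9/2) = -4 + 9 = 5)
S(12, -9)/((905/o(R))) = 5/((905/14)) = 5/((905*(1/14))) = 5/(905/14) = 5*(14/905) = 14/181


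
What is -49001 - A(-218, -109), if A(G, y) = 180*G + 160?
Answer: -9921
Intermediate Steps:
A(G, y) = 160 + 180*G
-49001 - A(-218, -109) = -49001 - (160 + 180*(-218)) = -49001 - (160 - 39240) = -49001 - 1*(-39080) = -49001 + 39080 = -9921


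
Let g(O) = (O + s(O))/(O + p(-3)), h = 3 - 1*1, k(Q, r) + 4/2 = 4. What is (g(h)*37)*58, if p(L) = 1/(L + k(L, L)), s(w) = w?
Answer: 8584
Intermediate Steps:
k(Q, r) = 2 (k(Q, r) = -2 + 4 = 2)
h = 2 (h = 3 - 1 = 2)
p(L) = 1/(2 + L) (p(L) = 1/(L + 2) = 1/(2 + L))
g(O) = 2*O/(-1 + O) (g(O) = (O + O)/(O + 1/(2 - 3)) = (2*O)/(O + 1/(-1)) = (2*O)/(O - 1) = (2*O)/(-1 + O) = 2*O/(-1 + O))
(g(h)*37)*58 = ((2*2/(-1 + 2))*37)*58 = ((2*2/1)*37)*58 = ((2*2*1)*37)*58 = (4*37)*58 = 148*58 = 8584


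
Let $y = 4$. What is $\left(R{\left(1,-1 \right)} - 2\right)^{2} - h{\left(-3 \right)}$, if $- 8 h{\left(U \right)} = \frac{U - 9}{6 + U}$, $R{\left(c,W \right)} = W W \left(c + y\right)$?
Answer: $\frac{17}{2} \approx 8.5$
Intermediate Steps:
$R{\left(c,W \right)} = W^{2} \left(4 + c\right)$ ($R{\left(c,W \right)} = W W \left(c + 4\right) = W^{2} \left(4 + c\right)$)
$h{\left(U \right)} = - \frac{-9 + U}{8 \left(6 + U\right)}$ ($h{\left(U \right)} = - \frac{\left(U - 9\right) \frac{1}{6 + U}}{8} = - \frac{\left(-9 + U\right) \frac{1}{6 + U}}{8} = - \frac{\frac{1}{6 + U} \left(-9 + U\right)}{8} = - \frac{-9 + U}{8 \left(6 + U\right)}$)
$\left(R{\left(1,-1 \right)} - 2\right)^{2} - h{\left(-3 \right)} = \left(\left(-1\right)^{2} \left(4 + 1\right) - 2\right)^{2} - \frac{9 - -3}{8 \left(6 - 3\right)} = \left(1 \cdot 5 - 2\right)^{2} - \frac{9 + 3}{8 \cdot 3} = \left(5 - 2\right)^{2} - \frac{1}{8} \cdot \frac{1}{3} \cdot 12 = 3^{2} - \frac{1}{2} = 9 - \frac{1}{2} = \frac{17}{2}$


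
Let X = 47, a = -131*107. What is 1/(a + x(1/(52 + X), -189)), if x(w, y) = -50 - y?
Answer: -1/13878 ≈ -7.2056e-5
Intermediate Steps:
a = -14017
1/(a + x(1/(52 + X), -189)) = 1/(-14017 + (-50 - 1*(-189))) = 1/(-14017 + (-50 + 189)) = 1/(-14017 + 139) = 1/(-13878) = -1/13878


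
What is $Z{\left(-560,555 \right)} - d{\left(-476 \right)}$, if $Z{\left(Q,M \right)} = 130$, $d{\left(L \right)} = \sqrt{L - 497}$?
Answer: $130 - i \sqrt{973} \approx 130.0 - 31.193 i$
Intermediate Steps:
$d{\left(L \right)} = \sqrt{-497 + L}$
$Z{\left(-560,555 \right)} - d{\left(-476 \right)} = 130 - \sqrt{-497 - 476} = 130 - \sqrt{-973} = 130 - i \sqrt{973}$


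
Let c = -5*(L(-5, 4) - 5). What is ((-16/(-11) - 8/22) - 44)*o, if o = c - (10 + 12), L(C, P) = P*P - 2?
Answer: 31624/11 ≈ 2874.9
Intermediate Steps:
L(C, P) = -2 + P² (L(C, P) = P² - 2 = -2 + P²)
c = -45 (c = -5*((-2 + 4²) - 5) = -5*((-2 + 16) - 5) = -5*(14 - 5) = -5*9 = -45)
o = -67 (o = -45 - (10 + 12) = -45 - 1*22 = -45 - 22 = -67)
((-16/(-11) - 8/22) - 44)*o = ((-16/(-11) - 8/22) - 44)*(-67) = ((-16*(-1/11) - 8*1/22) - 44)*(-67) = ((16/11 - 4/11) - 44)*(-67) = (12/11 - 44)*(-67) = -472/11*(-67) = 31624/11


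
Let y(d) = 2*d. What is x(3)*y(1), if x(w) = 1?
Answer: 2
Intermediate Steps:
x(3)*y(1) = 1*(2*1) = 1*2 = 2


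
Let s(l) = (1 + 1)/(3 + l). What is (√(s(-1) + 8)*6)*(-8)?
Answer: -144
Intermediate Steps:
s(l) = 2/(3 + l)
(√(s(-1) + 8)*6)*(-8) = (√(2/(3 - 1) + 8)*6)*(-8) = (√(2/2 + 8)*6)*(-8) = (√(2*(½) + 8)*6)*(-8) = (√(1 + 8)*6)*(-8) = (√9*6)*(-8) = (3*6)*(-8) = 18*(-8) = -144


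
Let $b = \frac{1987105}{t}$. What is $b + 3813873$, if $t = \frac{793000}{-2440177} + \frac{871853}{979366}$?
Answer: $\frac{9900762065344287523}{1350838399981} \approx 7.3293 \cdot 10^{6}$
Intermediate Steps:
$t = \frac{1350838399981}{2389826387782}$ ($t = 793000 \left(- \frac{1}{2440177}\right) + 871853 \cdot \frac{1}{979366} = - \frac{793000}{2440177} + \frac{871853}{979366} = \frac{1350838399981}{2389826387782} \approx 0.56525$)
$b = \frac{4748835964293551110}{1350838399981}$ ($b = \frac{1987105}{\frac{1350838399981}{2389826387782}} = 1987105 \cdot \frac{2389826387782}{1350838399981} = \frac{4748835964293551110}{1350838399981} \approx 3.5155 \cdot 10^{6}$)
$b + 3813873 = \frac{4748835964293551110}{1350838399981} + 3813873 = \frac{9900762065344287523}{1350838399981}$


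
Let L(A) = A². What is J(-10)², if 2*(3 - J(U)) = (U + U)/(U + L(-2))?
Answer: 16/9 ≈ 1.7778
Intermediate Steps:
J(U) = 3 - U/(4 + U) (J(U) = 3 - (U + U)/(2*(U + (-2)²)) = 3 - 2*U/(2*(U + 4)) = 3 - 2*U/(2*(4 + U)) = 3 - U/(4 + U))
J(-10)² = (2*(6 - 10)/(4 - 10))² = (2*(-4)/(-6))² = (2*(-⅙)*(-4))² = (4/3)² = 16/9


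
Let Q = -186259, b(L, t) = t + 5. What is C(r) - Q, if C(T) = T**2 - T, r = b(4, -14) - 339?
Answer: 307711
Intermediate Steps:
b(L, t) = 5 + t
r = -348 (r = (5 - 14) - 339 = -9 - 339 = -348)
C(r) - Q = -348*(-1 - 348) - 1*(-186259) = -348*(-349) + 186259 = 121452 + 186259 = 307711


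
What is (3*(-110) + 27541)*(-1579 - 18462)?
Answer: -545335651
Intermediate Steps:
(3*(-110) + 27541)*(-1579 - 18462) = (-330 + 27541)*(-20041) = 27211*(-20041) = -545335651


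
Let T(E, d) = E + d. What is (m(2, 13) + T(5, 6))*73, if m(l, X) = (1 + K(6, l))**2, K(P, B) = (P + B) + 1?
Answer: 8103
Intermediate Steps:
K(P, B) = 1 + B + P (K(P, B) = (B + P) + 1 = 1 + B + P)
m(l, X) = (8 + l)**2 (m(l, X) = (1 + (1 + l + 6))**2 = (1 + (7 + l))**2 = (8 + l)**2)
(m(2, 13) + T(5, 6))*73 = ((8 + 2)**2 + (5 + 6))*73 = (10**2 + 11)*73 = (100 + 11)*73 = 111*73 = 8103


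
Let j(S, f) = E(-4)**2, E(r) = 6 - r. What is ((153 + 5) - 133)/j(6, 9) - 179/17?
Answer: -699/68 ≈ -10.279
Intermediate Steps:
j(S, f) = 100 (j(S, f) = (6 - 1*(-4))**2 = (6 + 4)**2 = 10**2 = 100)
((153 + 5) - 133)/j(6, 9) - 179/17 = ((153 + 5) - 133)/100 - 179/17 = (158 - 133)*(1/100) - 179*1/17 = 25*(1/100) - 179/17 = 1/4 - 179/17 = -699/68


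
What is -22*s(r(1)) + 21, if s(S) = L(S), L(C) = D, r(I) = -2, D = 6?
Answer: -111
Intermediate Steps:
L(C) = 6
s(S) = 6
-22*s(r(1)) + 21 = -22*6 + 21 = -132 + 21 = -111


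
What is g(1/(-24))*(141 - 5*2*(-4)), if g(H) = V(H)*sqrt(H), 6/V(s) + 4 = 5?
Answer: 181*I*sqrt(6)/2 ≈ 221.68*I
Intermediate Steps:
V(s) = 6 (V(s) = 6/(-4 + 5) = 6/1 = 6*1 = 6)
g(H) = 6*sqrt(H)
g(1/(-24))*(141 - 5*2*(-4)) = (6*sqrt(1/(-24)))*(141 - 5*2*(-4)) = (6*sqrt(-1/24))*(141 - 10*(-4)) = (6*(I*sqrt(6)/12))*(141 + 40) = (I*sqrt(6)/2)*181 = 181*I*sqrt(6)/2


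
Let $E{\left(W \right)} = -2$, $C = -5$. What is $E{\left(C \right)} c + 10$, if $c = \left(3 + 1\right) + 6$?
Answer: $-10$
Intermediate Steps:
$c = 10$ ($c = 4 + 6 = 10$)
$E{\left(C \right)} c + 10 = \left(-2\right) 10 + 10 = -20 + 10 = -10$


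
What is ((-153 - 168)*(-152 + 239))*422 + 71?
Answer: -11785123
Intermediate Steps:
((-153 - 168)*(-152 + 239))*422 + 71 = -321*87*422 + 71 = -27927*422 + 71 = -11785194 + 71 = -11785123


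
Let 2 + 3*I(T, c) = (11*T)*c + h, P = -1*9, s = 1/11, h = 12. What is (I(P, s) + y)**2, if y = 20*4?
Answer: 58081/9 ≈ 6453.4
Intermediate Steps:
s = 1/11 ≈ 0.090909
P = -9
I(T, c) = 10/3 + 11*T*c/3 (I(T, c) = -2/3 + ((11*T)*c + 12)/3 = -2/3 + (11*T*c + 12)/3 = -2/3 + (12 + 11*T*c)/3 = -2/3 + (4 + 11*T*c/3) = 10/3 + 11*T*c/3)
y = 80
(I(P, s) + y)**2 = ((10/3 + (11/3)*(-9)*(1/11)) + 80)**2 = ((10/3 - 3) + 80)**2 = (1/3 + 80)**2 = (241/3)**2 = 58081/9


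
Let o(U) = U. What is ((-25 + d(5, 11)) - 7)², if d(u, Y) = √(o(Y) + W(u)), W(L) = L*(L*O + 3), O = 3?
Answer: (32 - √101)² ≈ 481.81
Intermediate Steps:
W(L) = L*(3 + 3*L) (W(L) = L*(L*3 + 3) = L*(3*L + 3) = L*(3 + 3*L))
d(u, Y) = √(Y + 3*u*(1 + u))
((-25 + d(5, 11)) - 7)² = ((-25 + √(11 + 3*5*(1 + 5))) - 7)² = ((-25 + √(11 + 3*5*6)) - 7)² = ((-25 + √(11 + 90)) - 7)² = ((-25 + √101) - 7)² = (-32 + √101)²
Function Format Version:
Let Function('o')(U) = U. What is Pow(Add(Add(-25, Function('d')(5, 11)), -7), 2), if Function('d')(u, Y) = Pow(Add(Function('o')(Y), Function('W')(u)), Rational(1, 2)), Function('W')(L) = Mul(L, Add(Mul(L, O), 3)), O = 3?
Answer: Pow(Add(32, Mul(-1, Pow(101, Rational(1, 2)))), 2) ≈ 481.81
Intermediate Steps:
Function('W')(L) = Mul(L, Add(3, Mul(3, L))) (Function('W')(L) = Mul(L, Add(Mul(L, 3), 3)) = Mul(L, Add(Mul(3, L), 3)) = Mul(L, Add(3, Mul(3, L))))
Function('d')(u, Y) = Pow(Add(Y, Mul(3, u, Add(1, u))), Rational(1, 2))
Pow(Add(Add(-25, Function('d')(5, 11)), -7), 2) = Pow(Add(Add(-25, Pow(Add(11, Mul(3, 5, Add(1, 5))), Rational(1, 2))), -7), 2) = Pow(Add(Add(-25, Pow(Add(11, Mul(3, 5, 6)), Rational(1, 2))), -7), 2) = Pow(Add(Add(-25, Pow(Add(11, 90), Rational(1, 2))), -7), 2) = Pow(Add(Add(-25, Pow(101, Rational(1, 2))), -7), 2) = Pow(Add(-32, Pow(101, Rational(1, 2))), 2)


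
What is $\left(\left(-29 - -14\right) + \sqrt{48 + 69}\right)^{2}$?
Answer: $342 - 90 \sqrt{13} \approx 17.5$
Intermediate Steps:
$\left(\left(-29 - -14\right) + \sqrt{48 + 69}\right)^{2} = \left(\left(-29 + 14\right) + \sqrt{117}\right)^{2} = \left(-15 + 3 \sqrt{13}\right)^{2}$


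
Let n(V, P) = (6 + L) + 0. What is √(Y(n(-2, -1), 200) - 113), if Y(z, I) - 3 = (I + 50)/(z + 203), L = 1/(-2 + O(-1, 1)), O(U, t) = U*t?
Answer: 7*I*√217535/313 ≈ 10.431*I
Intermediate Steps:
L = -⅓ (L = 1/(-2 - 1*1) = 1/(-2 - 1) = 1/(-3) = -⅓ ≈ -0.33333)
n(V, P) = 17/3 (n(V, P) = (6 - ⅓) + 0 = 17/3 + 0 = 17/3)
Y(z, I) = 3 + (50 + I)/(203 + z) (Y(z, I) = 3 + (I + 50)/(z + 203) = 3 + (50 + I)/(203 + z))
√(Y(n(-2, -1), 200) - 113) = √((659 + 200 + 3*(17/3))/(203 + 17/3) - 113) = √((659 + 200 + 17)/(626/3) - 113) = √((3/626)*876 - 113) = √(1314/313 - 113) = √(-34055/313) = 7*I*√217535/313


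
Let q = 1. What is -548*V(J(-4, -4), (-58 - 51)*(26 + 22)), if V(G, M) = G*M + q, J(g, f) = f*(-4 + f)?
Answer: 91747804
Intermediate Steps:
V(G, M) = 1 + G*M (V(G, M) = G*M + 1 = 1 + G*M)
-548*V(J(-4, -4), (-58 - 51)*(26 + 22)) = -548*(1 + (-4*(-4 - 4))*((-58 - 51)*(26 + 22))) = -548*(1 + (-4*(-8))*(-109*48)) = -548*(1 + 32*(-5232)) = -548*(1 - 167424) = -548*(-167423) = 91747804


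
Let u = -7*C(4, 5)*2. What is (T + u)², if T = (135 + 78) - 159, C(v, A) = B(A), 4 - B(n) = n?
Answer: 4624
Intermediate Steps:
B(n) = 4 - n
C(v, A) = 4 - A
u = 14 (u = -7*(4 - 1*5)*2 = -7*(4 - 5)*2 = -7*(-1)*2 = 7*2 = 14)
T = 54 (T = 213 - 159 = 54)
(T + u)² = (54 + 14)² = 68² = 4624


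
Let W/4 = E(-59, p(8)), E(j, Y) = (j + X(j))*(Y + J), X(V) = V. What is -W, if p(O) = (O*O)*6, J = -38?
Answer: 163312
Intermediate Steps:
p(O) = 6*O² (p(O) = O²*6 = 6*O²)
E(j, Y) = 2*j*(-38 + Y) (E(j, Y) = (j + j)*(Y - 38) = (2*j)*(-38 + Y) = 2*j*(-38 + Y))
W = -163312 (W = 4*(2*(-59)*(-38 + 6*8²)) = 4*(2*(-59)*(-38 + 6*64)) = 4*(2*(-59)*(-38 + 384)) = 4*(2*(-59)*346) = 4*(-40828) = -163312)
-W = -1*(-163312) = 163312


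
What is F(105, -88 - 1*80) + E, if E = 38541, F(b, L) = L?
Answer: 38373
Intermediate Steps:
F(105, -88 - 1*80) + E = (-88 - 1*80) + 38541 = (-88 - 80) + 38541 = -168 + 38541 = 38373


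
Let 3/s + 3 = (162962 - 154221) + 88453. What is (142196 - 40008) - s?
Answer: 3310584635/32397 ≈ 1.0219e+5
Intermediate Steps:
s = 1/32397 (s = 3/(-3 + ((162962 - 154221) + 88453)) = 3/(-3 + (8741 + 88453)) = 3/(-3 + 97194) = 3/97191 = 3*(1/97191) = 1/32397 ≈ 3.0867e-5)
(142196 - 40008) - s = (142196 - 40008) - 1*1/32397 = 102188 - 1/32397 = 3310584635/32397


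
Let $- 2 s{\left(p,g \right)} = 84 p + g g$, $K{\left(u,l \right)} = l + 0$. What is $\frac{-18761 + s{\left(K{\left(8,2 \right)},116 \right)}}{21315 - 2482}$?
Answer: $- \frac{25573}{18833} \approx -1.3579$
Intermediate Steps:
$K{\left(u,l \right)} = l$
$s{\left(p,g \right)} = - 42 p - \frac{g^{2}}{2}$ ($s{\left(p,g \right)} = - \frac{84 p + g g}{2} = - \frac{84 p + g^{2}}{2} = - \frac{g^{2} + 84 p}{2} = - 42 p - \frac{g^{2}}{2}$)
$\frac{-18761 + s{\left(K{\left(8,2 \right)},116 \right)}}{21315 - 2482} = \frac{-18761 - \left(84 + \frac{116^{2}}{2}\right)}{21315 - 2482} = \frac{-18761 - 6812}{18833} = \left(-18761 - 6812\right) \frac{1}{18833} = \left(-25573\right) \frac{1}{18833} = - \frac{25573}{18833}$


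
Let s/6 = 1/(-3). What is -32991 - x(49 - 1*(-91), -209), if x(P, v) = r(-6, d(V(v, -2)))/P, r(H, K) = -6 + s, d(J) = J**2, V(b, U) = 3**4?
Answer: -1154683/35 ≈ -32991.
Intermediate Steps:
s = -2 (s = 6/(-3) = 6*(-1/3) = -2)
V(b, U) = 81
r(H, K) = -8 (r(H, K) = -6 - 2 = -8)
x(P, v) = -8/P
-32991 - x(49 - 1*(-91), -209) = -32991 - (-8)/(49 - 1*(-91)) = -32991 - (-8)/(49 + 91) = -32991 - (-8)/140 = -32991 - 1*(-2/35) = -32991 + 2/35 = -1154683/35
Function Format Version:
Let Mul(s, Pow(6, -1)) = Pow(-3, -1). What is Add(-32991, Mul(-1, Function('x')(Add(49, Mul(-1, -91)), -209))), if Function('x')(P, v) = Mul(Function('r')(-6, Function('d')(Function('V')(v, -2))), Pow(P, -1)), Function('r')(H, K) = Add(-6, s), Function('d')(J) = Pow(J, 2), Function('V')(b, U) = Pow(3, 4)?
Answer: Rational(-1154683, 35) ≈ -32991.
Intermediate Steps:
s = -2 (s = Mul(6, Pow(-3, -1)) = Mul(6, Rational(-1, 3)) = -2)
Function('V')(b, U) = 81
Function('r')(H, K) = -8 (Function('r')(H, K) = Add(-6, -2) = -8)
Function('x')(P, v) = Mul(-8, Pow(P, -1))
Add(-32991, Mul(-1, Function('x')(Add(49, Mul(-1, -91)), -209))) = Add(-32991, Mul(-1, Mul(-8, Pow(Add(49, Mul(-1, -91)), -1)))) = Add(-32991, Mul(-1, Mul(-8, Pow(Add(49, 91), -1)))) = Add(-32991, Mul(-1, Mul(-8, Pow(140, -1)))) = Add(-32991, Mul(-1, Mul(-8, Rational(1, 140)))) = Add(-32991, Mul(-1, Rational(-2, 35))) = Add(-32991, Rational(2, 35)) = Rational(-1154683, 35)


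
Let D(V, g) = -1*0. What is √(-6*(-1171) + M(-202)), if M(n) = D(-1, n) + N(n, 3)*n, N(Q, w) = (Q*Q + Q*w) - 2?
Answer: 11*I*√67046 ≈ 2848.3*I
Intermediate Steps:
N(Q, w) = -2 + Q² + Q*w (N(Q, w) = (Q² + Q*w) - 2 = -2 + Q² + Q*w)
D(V, g) = 0
M(n) = n*(-2 + n² + 3*n) (M(n) = 0 + (-2 + n² + n*3)*n = 0 + (-2 + n² + 3*n)*n = 0 + n*(-2 + n² + 3*n) = n*(-2 + n² + 3*n))
√(-6*(-1171) + M(-202)) = √(-6*(-1171) - 202*(-2 + (-202)² + 3*(-202))) = √(7026 - 202*(-2 + 40804 - 606)) = √(7026 - 202*40196) = √(7026 - 8119592) = √(-8112566) = 11*I*√67046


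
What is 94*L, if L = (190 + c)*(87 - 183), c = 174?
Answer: -3284736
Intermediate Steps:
L = -34944 (L = (190 + 174)*(87 - 183) = 364*(-96) = -34944)
94*L = 94*(-34944) = -3284736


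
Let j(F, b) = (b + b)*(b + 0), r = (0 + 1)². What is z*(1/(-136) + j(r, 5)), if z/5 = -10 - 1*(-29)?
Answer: 645905/136 ≈ 4749.3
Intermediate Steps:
r = 1 (r = 1² = 1)
z = 95 (z = 5*(-10 - 1*(-29)) = 5*(-10 + 29) = 5*19 = 95)
j(F, b) = 2*b² (j(F, b) = (2*b)*b = 2*b²)
z*(1/(-136) + j(r, 5)) = 95*(1/(-136) + 2*5²) = 95*(-1/136 + 2*25) = 95*(-1/136 + 50) = 95*(6799/136) = 645905/136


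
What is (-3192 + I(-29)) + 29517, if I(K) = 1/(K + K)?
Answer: 1526849/58 ≈ 26325.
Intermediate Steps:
I(K) = 1/(2*K)
(-3192 + I(-29)) + 29517 = (-3192 + (½)/(-29)) + 29517 = (-3192 + (½)*(-1/29)) + 29517 = (-3192 - 1/58) + 29517 = -185137/58 + 29517 = 1526849/58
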